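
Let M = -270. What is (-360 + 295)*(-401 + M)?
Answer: 43615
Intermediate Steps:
(-360 + 295)*(-401 + M) = (-360 + 295)*(-401 - 270) = -65*(-671) = 43615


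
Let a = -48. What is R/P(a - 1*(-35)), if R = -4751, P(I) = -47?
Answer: 4751/47 ≈ 101.09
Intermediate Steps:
R/P(a - 1*(-35)) = -4751/(-47) = -4751*(-1/47) = 4751/47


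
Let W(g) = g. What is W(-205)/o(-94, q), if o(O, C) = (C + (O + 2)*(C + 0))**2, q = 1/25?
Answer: -128125/8281 ≈ -15.472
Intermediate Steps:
q = 1/25 ≈ 0.040000
o(O, C) = (C + C*(2 + O))**2 (o(O, C) = (C + (2 + O)*C)**2 = (C + C*(2 + O))**2)
W(-205)/o(-94, q) = -205*625/(3 - 94)**2 = -205/((1/625)*(-91)**2) = -205/((1/625)*8281) = -205/8281/625 = -205*625/8281 = -128125/8281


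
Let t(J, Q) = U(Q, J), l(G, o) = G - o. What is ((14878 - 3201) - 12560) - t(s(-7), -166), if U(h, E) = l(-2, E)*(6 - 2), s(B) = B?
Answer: -903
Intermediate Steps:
U(h, E) = -8 - 4*E (U(h, E) = (-2 - E)*(6 - 2) = (-2 - E)*4 = -8 - 4*E)
t(J, Q) = -8 - 4*J
((14878 - 3201) - 12560) - t(s(-7), -166) = ((14878 - 3201) - 12560) - (-8 - 4*(-7)) = (11677 - 12560) - (-8 + 28) = -883 - 1*20 = -883 - 20 = -903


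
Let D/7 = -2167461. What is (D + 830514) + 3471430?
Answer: -10870283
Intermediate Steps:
D = -15172227 (D = 7*(-2167461) = -15172227)
(D + 830514) + 3471430 = (-15172227 + 830514) + 3471430 = -14341713 + 3471430 = -10870283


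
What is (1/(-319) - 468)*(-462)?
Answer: 6270306/29 ≈ 2.1622e+5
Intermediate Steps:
(1/(-319) - 468)*(-462) = (-1/319 - 468)*(-462) = -149293/319*(-462) = 6270306/29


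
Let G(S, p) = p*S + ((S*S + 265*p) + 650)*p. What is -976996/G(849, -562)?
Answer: 244249/80558485 ≈ 0.0030319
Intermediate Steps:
G(S, p) = S*p + p*(650 + S**2 + 265*p) (G(S, p) = S*p + ((S**2 + 265*p) + 650)*p = S*p + (650 + S**2 + 265*p)*p = S*p + p*(650 + S**2 + 265*p))
-976996/G(849, -562) = -976996*(-1/(562*(650 + 849 + 849**2 + 265*(-562)))) = -976996*(-1/(562*(650 + 849 + 720801 - 148930))) = -976996/((-562*573370)) = -976996/(-322233940) = -976996*(-1/322233940) = 244249/80558485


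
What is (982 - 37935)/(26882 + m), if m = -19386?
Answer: -36953/7496 ≈ -4.9297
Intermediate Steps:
(982 - 37935)/(26882 + m) = (982 - 37935)/(26882 - 19386) = -36953/7496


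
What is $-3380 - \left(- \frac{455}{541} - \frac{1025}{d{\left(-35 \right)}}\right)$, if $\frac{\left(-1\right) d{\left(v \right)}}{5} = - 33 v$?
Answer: $- \frac{422319056}{124971} \approx -3379.3$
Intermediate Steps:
$d{\left(v \right)} = 165 v$ ($d{\left(v \right)} = - 5 \left(- 33 v\right) = 165 v$)
$-3380 - \left(- \frac{455}{541} - \frac{1025}{d{\left(-35 \right)}}\right) = -3380 - \left(- \frac{455}{541} - \frac{1025}{165 \left(-35\right)}\right) = -3380 - \left(\left(-455\right) \frac{1}{541} - \frac{1025}{-5775}\right) = -3380 - \left(- \frac{455}{541} - - \frac{41}{231}\right) = -3380 - \left(- \frac{455}{541} + \frac{41}{231}\right) = -3380 - - \frac{82924}{124971} = -3380 + \frac{82924}{124971} = - \frac{422319056}{124971}$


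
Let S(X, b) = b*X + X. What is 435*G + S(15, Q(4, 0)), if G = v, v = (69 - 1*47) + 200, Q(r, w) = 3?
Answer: 96630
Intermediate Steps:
S(X, b) = X + X*b (S(X, b) = X*b + X = X + X*b)
v = 222 (v = (69 - 47) + 200 = 22 + 200 = 222)
G = 222
435*G + S(15, Q(4, 0)) = 435*222 + 15*(1 + 3) = 96570 + 15*4 = 96570 + 60 = 96630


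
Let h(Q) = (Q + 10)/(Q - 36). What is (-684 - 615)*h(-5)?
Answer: 6495/41 ≈ 158.41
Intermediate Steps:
h(Q) = (10 + Q)/(-36 + Q)
(-684 - 615)*h(-5) = (-684 - 615)*((10 - 5)/(-36 - 5)) = -1299*5/(-41) = -(-1299)*5/41 = -1299*(-5/41) = 6495/41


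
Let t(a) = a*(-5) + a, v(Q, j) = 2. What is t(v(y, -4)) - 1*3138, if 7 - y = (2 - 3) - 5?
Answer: -3146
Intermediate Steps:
y = 13 (y = 7 - ((2 - 3) - 5) = 7 - (-1 - 5) = 7 - 1*(-6) = 7 + 6 = 13)
t(a) = -4*a (t(a) = -5*a + a = -4*a)
t(v(y, -4)) - 1*3138 = -4*2 - 1*3138 = -8 - 3138 = -3146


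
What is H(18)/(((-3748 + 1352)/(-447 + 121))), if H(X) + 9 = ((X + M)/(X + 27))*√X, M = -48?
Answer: -1467/1198 - 163*√2/599 ≈ -1.6094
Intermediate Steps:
H(X) = -9 + √X*(-48 + X)/(27 + X) (H(X) = -9 + ((X - 48)/(X + 27))*√X = -9 + ((-48 + X)/(27 + X))*√X = -9 + √X*(-48 + X)/(27 + X))
H(18)/(((-3748 + 1352)/(-447 + 121))) = ((-243 + 18^(3/2) - 144*√2 - 9*18)/(27 + 18))/(((-3748 + 1352)/(-447 + 121))) = ((-243 + 54*√2 - 144*√2 - 162)/45)/((-2396/(-326))) = ((-243 + 54*√2 - 144*√2 - 162)/45)/((-2396*(-1/326))) = ((-405 - 90*√2)/45)/(1198/163) = (-9 - 2*√2)*(163/1198) = -1467/1198 - 163*√2/599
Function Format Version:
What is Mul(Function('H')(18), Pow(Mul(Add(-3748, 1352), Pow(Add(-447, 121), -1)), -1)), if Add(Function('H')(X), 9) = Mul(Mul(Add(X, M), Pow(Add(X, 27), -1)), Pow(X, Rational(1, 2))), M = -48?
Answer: Add(Rational(-1467, 1198), Mul(Rational(-163, 599), Pow(2, Rational(1, 2)))) ≈ -1.6094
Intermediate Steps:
Function('H')(X) = Add(-9, Mul(Pow(X, Rational(1, 2)), Pow(Add(27, X), -1), Add(-48, X))) (Function('H')(X) = Add(-9, Mul(Mul(Add(X, -48), Pow(Add(X, 27), -1)), Pow(X, Rational(1, 2)))) = Add(-9, Mul(Mul(Add(-48, X), Pow(Add(27, X), -1)), Pow(X, Rational(1, 2)))) = Add(-9, Mul(Mul(Pow(Add(27, X), -1), Add(-48, X)), Pow(X, Rational(1, 2)))) = Add(-9, Mul(Pow(X, Rational(1, 2)), Pow(Add(27, X), -1), Add(-48, X))))
Mul(Function('H')(18), Pow(Mul(Add(-3748, 1352), Pow(Add(-447, 121), -1)), -1)) = Mul(Mul(Pow(Add(27, 18), -1), Add(-243, Pow(18, Rational(3, 2)), Mul(-48, Pow(18, Rational(1, 2))), Mul(-9, 18))), Pow(Mul(Add(-3748, 1352), Pow(Add(-447, 121), -1)), -1)) = Mul(Mul(Pow(45, -1), Add(-243, Mul(54, Pow(2, Rational(1, 2))), Mul(-48, Mul(3, Pow(2, Rational(1, 2)))), -162)), Pow(Mul(-2396, Pow(-326, -1)), -1)) = Mul(Mul(Rational(1, 45), Add(-243, Mul(54, Pow(2, Rational(1, 2))), Mul(-144, Pow(2, Rational(1, 2))), -162)), Pow(Mul(-2396, Rational(-1, 326)), -1)) = Mul(Mul(Rational(1, 45), Add(-405, Mul(-90, Pow(2, Rational(1, 2))))), Pow(Rational(1198, 163), -1)) = Mul(Add(-9, Mul(-2, Pow(2, Rational(1, 2)))), Rational(163, 1198)) = Add(Rational(-1467, 1198), Mul(Rational(-163, 599), Pow(2, Rational(1, 2))))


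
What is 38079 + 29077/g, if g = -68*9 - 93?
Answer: 26816618/705 ≈ 38038.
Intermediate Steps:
g = -705 (g = -612 - 93 = -705)
38079 + 29077/g = 38079 + 29077/(-705) = 38079 + 29077*(-1/705) = 38079 - 29077/705 = 26816618/705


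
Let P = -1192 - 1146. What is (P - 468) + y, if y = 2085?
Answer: -721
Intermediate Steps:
P = -2338
(P - 468) + y = (-2338 - 468) + 2085 = -2806 + 2085 = -721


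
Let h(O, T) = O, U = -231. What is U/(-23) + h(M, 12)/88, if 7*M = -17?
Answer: 141905/14168 ≈ 10.016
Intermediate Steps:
M = -17/7 (M = (1/7)*(-17) = -17/7 ≈ -2.4286)
U/(-23) + h(M, 12)/88 = -231/(-23) - 17/7/88 = -231*(-1/23) - 17/7*1/88 = 231/23 - 17/616 = 141905/14168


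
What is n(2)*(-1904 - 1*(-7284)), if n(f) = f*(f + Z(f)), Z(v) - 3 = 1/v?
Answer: 59180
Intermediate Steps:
Z(v) = 3 + 1/v
n(f) = f*(3 + f + 1/f) (n(f) = f*(f + (3 + 1/f)) = f*(3 + f + 1/f))
n(2)*(-1904 - 1*(-7284)) = (1 + 2² + 3*2)*(-1904 - 1*(-7284)) = (1 + 4 + 6)*(-1904 + 7284) = 11*5380 = 59180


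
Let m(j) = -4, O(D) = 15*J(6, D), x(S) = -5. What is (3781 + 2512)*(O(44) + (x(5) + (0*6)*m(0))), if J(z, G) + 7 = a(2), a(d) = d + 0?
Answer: -503440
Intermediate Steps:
a(d) = d
J(z, G) = -5 (J(z, G) = -7 + 2 = -5)
O(D) = -75 (O(D) = 15*(-5) = -75)
(3781 + 2512)*(O(44) + (x(5) + (0*6)*m(0))) = (3781 + 2512)*(-75 + (-5 + (0*6)*(-4))) = 6293*(-75 + (-5 + 0*(-4))) = 6293*(-75 + (-5 + 0)) = 6293*(-75 - 5) = 6293*(-80) = -503440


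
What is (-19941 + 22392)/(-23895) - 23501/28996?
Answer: -210875197/230953140 ≈ -0.91306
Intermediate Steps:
(-19941 + 22392)/(-23895) - 23501/28996 = 2451*(-1/23895) - 23501*1/28996 = -817/7965 - 23501/28996 = -210875197/230953140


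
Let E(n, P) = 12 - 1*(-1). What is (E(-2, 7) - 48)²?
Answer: 1225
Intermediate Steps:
E(n, P) = 13 (E(n, P) = 12 + 1 = 13)
(E(-2, 7) - 48)² = (13 - 48)² = (-35)² = 1225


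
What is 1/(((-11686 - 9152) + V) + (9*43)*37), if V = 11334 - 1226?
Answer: 1/3589 ≈ 0.00027863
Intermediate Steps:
V = 10108
1/(((-11686 - 9152) + V) + (9*43)*37) = 1/(((-11686 - 9152) + 10108) + (9*43)*37) = 1/((-20838 + 10108) + 387*37) = 1/(-10730 + 14319) = 1/3589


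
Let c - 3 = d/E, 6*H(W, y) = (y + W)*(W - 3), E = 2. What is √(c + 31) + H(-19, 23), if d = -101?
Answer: -44/3 + I*√66/2 ≈ -14.667 + 4.062*I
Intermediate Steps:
H(W, y) = (-3 + W)*(W + y)/6 (H(W, y) = ((y + W)*(W - 3))/6 = ((W + y)*(-3 + W))/6 = ((-3 + W)*(W + y))/6 = (-3 + W)*(W + y)/6)
c = -95/2 (c = 3 - 101/2 = -95/2 ≈ -47.500)
√(c + 31) + H(-19, 23) = √(-95/2 + 31) + (-½*(-19) - ½*23 + (⅙)*(-19)² + (⅙)*(-19)*23) = √(-33/2) + (19/2 - 23/2 + (⅙)*361 - 437/6) = I*√66/2 + (19/2 - 23/2 + 361/6 - 437/6) = I*√66/2 - 44/3 = -44/3 + I*√66/2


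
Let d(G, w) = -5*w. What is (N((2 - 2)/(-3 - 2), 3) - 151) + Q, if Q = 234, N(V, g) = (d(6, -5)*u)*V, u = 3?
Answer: 83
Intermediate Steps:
N(V, g) = 75*V (N(V, g) = (-5*(-5)*3)*V = (25*3)*V = 75*V)
(N((2 - 2)/(-3 - 2), 3) - 151) + Q = (75*((2 - 2)/(-3 - 2)) - 151) + 234 = (75*(0/(-5)) - 151) + 234 = (75*(0*(-⅕)) - 151) + 234 = (75*0 - 151) + 234 = (0 - 151) + 234 = -151 + 234 = 83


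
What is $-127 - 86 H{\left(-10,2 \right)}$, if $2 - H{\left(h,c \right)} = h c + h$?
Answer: $-2879$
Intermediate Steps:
$H{\left(h,c \right)} = 2 - h - c h$ ($H{\left(h,c \right)} = 2 - \left(h c + h\right) = 2 - \left(c h + h\right) = 2 - \left(h + c h\right) = 2 - h - c h$)
$-127 - 86 H{\left(-10,2 \right)} = -127 - 86 \left(2 - -10 - 2 \left(-10\right)\right) = -127 - 86 \left(2 + 10 + 20\right) = -127 - 2752 = -2879$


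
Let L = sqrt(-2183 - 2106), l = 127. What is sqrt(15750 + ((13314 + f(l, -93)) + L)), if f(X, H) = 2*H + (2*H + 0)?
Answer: sqrt(28692 + I*sqrt(4289)) ≈ 169.39 + 0.193*I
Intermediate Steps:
L = I*sqrt(4289) (L = sqrt(-4289) = I*sqrt(4289) ≈ 65.49*I)
f(X, H) = 4*H (f(X, H) = 2*H + 2*H = 4*H)
sqrt(15750 + ((13314 + f(l, -93)) + L)) = sqrt(15750 + ((13314 + 4*(-93)) + I*sqrt(4289))) = sqrt(15750 + ((13314 - 372) + I*sqrt(4289))) = sqrt(15750 + (12942 + I*sqrt(4289))) = sqrt(28692 + I*sqrt(4289))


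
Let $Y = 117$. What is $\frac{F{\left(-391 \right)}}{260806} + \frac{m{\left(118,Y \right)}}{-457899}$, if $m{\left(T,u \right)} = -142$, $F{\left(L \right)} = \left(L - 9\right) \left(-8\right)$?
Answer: $\frac{57781202}{4593184869} \approx 0.01258$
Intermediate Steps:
$F{\left(L \right)} = 72 - 8 L$ ($F{\left(L \right)} = \left(-9 + L\right) \left(-8\right) = 72 - 8 L$)
$\frac{F{\left(-391 \right)}}{260806} + \frac{m{\left(118,Y \right)}}{-457899} = \frac{72 - -3128}{260806} - \frac{142}{-457899} = \left(72 + 3128\right) \frac{1}{260806} - - \frac{142}{457899} = 3200 \cdot \frac{1}{260806} + \frac{142}{457899} = \frac{1600}{130403} + \frac{142}{457899} = \frac{57781202}{4593184869}$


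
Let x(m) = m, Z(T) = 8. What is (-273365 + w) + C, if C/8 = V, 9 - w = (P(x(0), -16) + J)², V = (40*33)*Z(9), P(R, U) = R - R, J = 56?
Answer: -192012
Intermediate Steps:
P(R, U) = 0
V = 10560 (V = (40*33)*8 = 1320*8 = 10560)
w = -3127 (w = 9 - (0 + 56)² = 9 - 1*56² = 9 - 1*3136 = 9 - 3136 = -3127)
C = 84480 (C = 8*10560 = 84480)
(-273365 + w) + C = (-273365 - 3127) + 84480 = -276492 + 84480 = -192012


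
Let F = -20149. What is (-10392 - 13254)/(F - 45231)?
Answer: 1689/4670 ≈ 0.36167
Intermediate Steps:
(-10392 - 13254)/(F - 45231) = (-10392 - 13254)/(-20149 - 45231) = -23646/(-65380) = -23646*(-1/65380) = 1689/4670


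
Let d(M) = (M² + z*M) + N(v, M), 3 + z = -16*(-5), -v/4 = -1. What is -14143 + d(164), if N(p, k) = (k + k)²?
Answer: 132965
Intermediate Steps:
v = 4 (v = -4*(-1) = 4)
z = 77 (z = -3 - 16*(-5) = -3 + 80 = 77)
N(p, k) = 4*k² (N(p, k) = (2*k)² = 4*k²)
d(M) = 5*M² + 77*M (d(M) = (M² + 77*M) + 4*M² = 5*M² + 77*M)
-14143 + d(164) = -14143 + 164*(77 + 5*164) = -14143 + 164*(77 + 820) = -14143 + 164*897 = -14143 + 147108 = 132965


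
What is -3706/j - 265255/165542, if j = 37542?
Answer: -5285850931/3107388882 ≈ -1.7011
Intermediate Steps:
-3706/j - 265255/165542 = -3706/37542 - 265255/165542 = -3706*1/37542 - 265255*1/165542 = -1853/18771 - 265255/165542 = -5285850931/3107388882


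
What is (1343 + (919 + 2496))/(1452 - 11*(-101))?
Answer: 4758/2563 ≈ 1.8564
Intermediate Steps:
(1343 + (919 + 2496))/(1452 - 11*(-101)) = (1343 + 3415)/(1452 + 1111) = 4758/2563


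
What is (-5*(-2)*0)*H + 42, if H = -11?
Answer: 42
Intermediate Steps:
(-5*(-2)*0)*H + 42 = (-5*(-2)*0)*(-11) + 42 = (10*0)*(-11) + 42 = 0*(-11) + 42 = 0 + 42 = 42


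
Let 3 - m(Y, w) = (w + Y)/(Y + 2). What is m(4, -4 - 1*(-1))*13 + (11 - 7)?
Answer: 245/6 ≈ 40.833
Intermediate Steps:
m(Y, w) = 3 - (Y + w)/(2 + Y) (m(Y, w) = 3 - (w + Y)/(Y + 2) = 3 - (Y + w)/(2 + Y))
m(4, -4 - 1*(-1))*13 + (11 - 7) = ((6 - (-4 - 1*(-1)) + 2*4)/(2 + 4))*13 + (11 - 7) = ((6 - (-4 + 1) + 8)/6)*13 + 4 = ((6 - 1*(-3) + 8)/6)*13 + 4 = ((6 + 3 + 8)/6)*13 + 4 = ((⅙)*17)*13 + 4 = (17/6)*13 + 4 = 221/6 + 4 = 245/6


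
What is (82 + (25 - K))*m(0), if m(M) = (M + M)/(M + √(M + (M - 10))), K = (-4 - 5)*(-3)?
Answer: 0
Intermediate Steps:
K = 27 (K = -9*(-3) = 27)
m(M) = 2*M/(M + √(-10 + 2*M)) (m(M) = (2*M)/(M + √(M + (-10 + M))) = (2*M)/(M + √(-10 + 2*M)) = 2*M/(M + √(-10 + 2*M)))
(82 + (25 - K))*m(0) = (82 + (25 - 1*27))*(2*0/(0 + √2*√(-5 + 0))) = (82 + (25 - 27))*(2*0/(0 + √2*√(-5))) = (82 - 2)*(2*0/(0 + √2*(I*√5))) = 80*(2*0/(0 + I*√10)) = 80*(2*0/(I*√10)) = 80*(2*0*(-I*√10/10)) = 80*0 = 0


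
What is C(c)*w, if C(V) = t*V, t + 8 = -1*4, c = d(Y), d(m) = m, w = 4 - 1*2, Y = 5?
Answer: -120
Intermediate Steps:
w = 2 (w = 4 - 2 = 2)
c = 5
t = -12 (t = -8 - 1*4 = -8 - 4 = -12)
C(V) = -12*V
C(c)*w = -12*5*2 = -60*2 = -120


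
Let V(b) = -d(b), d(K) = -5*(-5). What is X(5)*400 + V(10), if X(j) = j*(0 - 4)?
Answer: -8025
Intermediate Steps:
d(K) = 25
X(j) = -4*j (X(j) = j*(-4) = -4*j)
V(b) = -25 (V(b) = -1*25 = -25)
X(5)*400 + V(10) = -4*5*400 - 25 = -20*400 - 25 = -8000 - 25 = -8025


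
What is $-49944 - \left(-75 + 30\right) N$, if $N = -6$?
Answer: $-50214$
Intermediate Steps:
$-49944 - \left(-75 + 30\right) N = -49944 - \left(-75 + 30\right) \left(-6\right) = -49944 - \left(-45\right) \left(-6\right) = -49944 - 270 = -50214$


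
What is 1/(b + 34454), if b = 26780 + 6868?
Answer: 1/68102 ≈ 1.4684e-5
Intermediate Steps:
b = 33648
1/(b + 34454) = 1/(33648 + 34454) = 1/68102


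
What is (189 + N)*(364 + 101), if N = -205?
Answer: -7440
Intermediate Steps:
(189 + N)*(364 + 101) = (189 - 205)*(364 + 101) = -16*465 = -7440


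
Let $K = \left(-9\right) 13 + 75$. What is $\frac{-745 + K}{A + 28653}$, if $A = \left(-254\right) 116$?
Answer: $\frac{787}{811} \approx 0.97041$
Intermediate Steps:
$A = -29464$
$K = -42$ ($K = -117 + 75 = -42$)
$\frac{-745 + K}{A + 28653} = \frac{-745 - 42}{-29464 + 28653} = - \frac{787}{-811} = \left(-787\right) \left(- \frac{1}{811}\right) = \frac{787}{811}$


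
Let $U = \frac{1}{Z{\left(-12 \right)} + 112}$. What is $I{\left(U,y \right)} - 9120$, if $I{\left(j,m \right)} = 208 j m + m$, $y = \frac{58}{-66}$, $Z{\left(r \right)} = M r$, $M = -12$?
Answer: $- \frac{4816201}{528} \approx -9121.6$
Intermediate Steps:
$Z{\left(r \right)} = - 12 r$
$y = - \frac{29}{33}$ ($y = 58 \left(- \frac{1}{66}\right) = - \frac{29}{33} \approx -0.87879$)
$U = \frac{1}{256}$ ($U = \frac{1}{\left(-12\right) \left(-12\right) + 112} = \frac{1}{144 + 112} = \frac{1}{256} \approx 0.0039063$)
$I{\left(j,m \right)} = m + 208 j m$ ($I{\left(j,m \right)} = 208 j m + m = m + 208 j m$)
$I{\left(U,y \right)} - 9120 = - \frac{29 \left(1 + 208 \cdot \frac{1}{256}\right)}{33} - 9120 = - \frac{29 \left(1 + \frac{13}{16}\right)}{33} - 9120 = \left(- \frac{29}{33}\right) \frac{29}{16} - 9120 = - \frac{841}{528} - 9120 = - \frac{4816201}{528}$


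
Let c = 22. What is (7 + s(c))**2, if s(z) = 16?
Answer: 529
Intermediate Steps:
(7 + s(c))**2 = (7 + 16)**2 = 23**2 = 529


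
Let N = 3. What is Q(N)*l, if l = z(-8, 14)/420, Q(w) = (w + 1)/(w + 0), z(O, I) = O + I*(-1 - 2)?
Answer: -10/63 ≈ -0.15873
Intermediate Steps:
z(O, I) = O - 3*I (z(O, I) = O + I*(-3) = O - 3*I)
Q(w) = (1 + w)/w
l = -5/42 (l = (-8 - 3*14)/420 = (-8 - 42)*(1/420) = -50*1/420 = -5/42 ≈ -0.11905)
Q(N)*l = ((1 + 3)/3)*(-5/42) = ((1/3)*4)*(-5/42) = (4/3)*(-5/42) = -10/63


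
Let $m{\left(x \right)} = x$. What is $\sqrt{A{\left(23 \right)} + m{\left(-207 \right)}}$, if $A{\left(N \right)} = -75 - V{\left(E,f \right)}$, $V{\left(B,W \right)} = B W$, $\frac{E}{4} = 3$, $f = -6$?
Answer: $i \sqrt{210} \approx 14.491 i$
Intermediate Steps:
$E = 12$ ($E = 4 \cdot 3 = 12$)
$A{\left(N \right)} = -3$ ($A{\left(N \right)} = -75 - 12 \left(-6\right) = -75 - -72 = -75 + 72 = -3$)
$\sqrt{A{\left(23 \right)} + m{\left(-207 \right)}} = \sqrt{-3 - 207} = \sqrt{-210} = i \sqrt{210}$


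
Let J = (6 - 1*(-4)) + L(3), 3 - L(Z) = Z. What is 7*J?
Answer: 70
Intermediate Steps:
L(Z) = 3 - Z
J = 10 (J = (6 - 1*(-4)) + (3 - 1*3) = (6 + 4) + (3 - 3) = 10 + 0 = 10)
7*J = 7*10 = 70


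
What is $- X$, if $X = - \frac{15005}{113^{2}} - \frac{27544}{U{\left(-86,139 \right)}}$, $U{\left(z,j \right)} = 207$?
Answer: $\frac{354815371}{2643183} \approx 134.24$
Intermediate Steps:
$X = - \frac{354815371}{2643183}$ ($X = - \frac{15005}{113^{2}} - \frac{27544}{207} = - \frac{15005}{12769} - \frac{27544}{207} = - \frac{354815371}{2643183} \approx -134.24$)
$- X = \left(-1\right) \left(- \frac{354815371}{2643183}\right) = \frac{354815371}{2643183}$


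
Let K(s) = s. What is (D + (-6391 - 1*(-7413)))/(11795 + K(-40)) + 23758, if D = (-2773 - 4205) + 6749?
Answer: 279276083/11755 ≈ 23758.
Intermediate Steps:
D = -229 (D = -6978 + 6749 = -229)
(D + (-6391 - 1*(-7413)))/(11795 + K(-40)) + 23758 = (-229 + (-6391 - 1*(-7413)))/(11795 - 40) + 23758 = (-229 + (-6391 + 7413))/11755 + 23758 = (-229 + 1022)*(1/11755) + 23758 = 793*(1/11755) + 23758 = 793/11755 + 23758 = 279276083/11755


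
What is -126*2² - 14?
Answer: -518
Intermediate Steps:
-126*2² - 14 = -126*4 - 14 = -504 - 14 = -518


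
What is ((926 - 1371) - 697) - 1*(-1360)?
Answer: 218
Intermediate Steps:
((926 - 1371) - 697) - 1*(-1360) = (-445 - 697) + 1360 = -1142 + 1360 = 218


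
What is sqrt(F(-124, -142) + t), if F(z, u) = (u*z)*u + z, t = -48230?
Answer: I*sqrt(2548690) ≈ 1596.5*I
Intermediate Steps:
F(z, u) = z + z*u**2 (F(z, u) = z*u**2 + z = z + z*u**2)
sqrt(F(-124, -142) + t) = sqrt(-124*(1 + (-142)**2) - 48230) = sqrt(-124*(1 + 20164) - 48230) = sqrt(-124*20165 - 48230) = sqrt(-2500460 - 48230) = sqrt(-2548690) = I*sqrt(2548690)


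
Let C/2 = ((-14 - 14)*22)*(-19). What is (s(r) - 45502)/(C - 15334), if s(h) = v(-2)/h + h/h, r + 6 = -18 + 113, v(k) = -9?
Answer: -2024799/359293 ≈ -5.6355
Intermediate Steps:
r = 89 (r = -6 + (-18 + 113) = -6 + 95 = 89)
C = 23408 (C = 2*(((-14 - 14)*22)*(-19)) = 2*(-28*22*(-19)) = 2*(-616*(-19)) = 2*11704 = 23408)
s(h) = 1 - 9/h (s(h) = -9/h + h/h = -9/h + 1 = 1 - 9/h)
(s(r) - 45502)/(C - 15334) = ((-9 + 89)/89 - 45502)/(23408 - 15334) = ((1/89)*80 - 45502)/8074 = (80/89 - 45502)*(1/8074) = -4049598/89*1/8074 = -2024799/359293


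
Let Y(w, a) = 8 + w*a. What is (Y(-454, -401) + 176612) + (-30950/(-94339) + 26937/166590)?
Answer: 626322734696987/1746214890 ≈ 3.5867e+5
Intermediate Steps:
Y(w, a) = 8 + a*w
(Y(-454, -401) + 176612) + (-30950/(-94339) + 26937/166590) = ((8 - 401*(-454)) + 176612) + (-30950/(-94339) + 26937/166590) = ((8 + 182054) + 176612) + (-30950*(-1/94339) + 26937*(1/166590)) = (182062 + 176612) + (30950/94339 + 2993/18510) = 358674 + 855241127/1746214890 = 626322734696987/1746214890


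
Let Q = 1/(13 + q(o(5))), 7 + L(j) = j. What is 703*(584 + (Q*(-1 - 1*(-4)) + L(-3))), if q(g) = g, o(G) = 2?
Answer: 2018313/5 ≈ 4.0366e+5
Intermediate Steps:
L(j) = -7 + j
Q = 1/15 (Q = 1/(13 + 2) = 1/15 ≈ 0.066667)
703*(584 + (Q*(-1 - 1*(-4)) + L(-3))) = 703*(584 + ((-1 - 1*(-4))/15 + (-7 - 3))) = 703*(584 + ((-1 + 4)/15 - 10)) = 703*(584 + ((1/15)*3 - 10)) = 703*(584 + (⅕ - 10)) = 703*(584 - 49/5) = 703*(2871/5) = 2018313/5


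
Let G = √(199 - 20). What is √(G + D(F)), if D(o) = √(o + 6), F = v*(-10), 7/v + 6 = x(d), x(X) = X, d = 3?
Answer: √(6*√66 + 9*√179)/3 ≈ 4.3353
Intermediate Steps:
v = -7/3 (v = 7/(-6 + 3) = 7/(-3) = 7*(-⅓) = -7/3 ≈ -2.3333)
F = 70/3 (F = -7/3*(-10) = 70/3 ≈ 23.333)
G = √179 ≈ 13.379
D(o) = √(6 + o)
√(G + D(F)) = √(√179 + √(6 + 70/3)) = √(√179 + √(88/3)) = √(√179 + 2*√66/3)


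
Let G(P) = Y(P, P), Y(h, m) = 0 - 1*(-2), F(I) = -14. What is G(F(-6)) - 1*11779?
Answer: -11777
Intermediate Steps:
Y(h, m) = 2 (Y(h, m) = 0 + 2 = 2)
G(P) = 2
G(F(-6)) - 1*11779 = 2 - 1*11779 = 2 - 11779 = -11777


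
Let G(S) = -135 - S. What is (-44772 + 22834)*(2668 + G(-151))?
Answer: -58881592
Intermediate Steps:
(-44772 + 22834)*(2668 + G(-151)) = (-44772 + 22834)*(2668 + (-135 - 1*(-151))) = -21938*(2668 + (-135 + 151)) = -21938*(2668 + 16) = -21938*2684 = -58881592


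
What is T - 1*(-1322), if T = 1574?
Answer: 2896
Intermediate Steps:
T - 1*(-1322) = 1574 - 1*(-1322) = 1574 + 1322 = 2896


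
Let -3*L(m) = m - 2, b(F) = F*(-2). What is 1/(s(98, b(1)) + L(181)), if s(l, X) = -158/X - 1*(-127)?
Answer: 3/439 ≈ 0.0068337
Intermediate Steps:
b(F) = -2*F
L(m) = 2/3 - m/3 (L(m) = -(m - 2)/3 = -(-2 + m)/3 = 2/3 - m/3)
s(l, X) = 127 - 158/X (s(l, X) = -158/X + 127 = 127 - 158/X)
1/(s(98, b(1)) + L(181)) = 1/((127 - 158/((-2*1))) + (2/3 - 1/3*181)) = 1/((127 - 158/(-2)) + (2/3 - 181/3)) = 1/((127 - 158*(-1/2)) - 179/3) = 1/((127 + 79) - 179/3) = 1/(206 - 179/3) = 1/(439/3) = 3/439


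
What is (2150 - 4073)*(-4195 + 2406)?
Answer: 3440247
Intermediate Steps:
(2150 - 4073)*(-4195 + 2406) = -1923*(-1789) = 3440247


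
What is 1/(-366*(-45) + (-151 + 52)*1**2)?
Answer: 1/16371 ≈ 6.1084e-5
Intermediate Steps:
1/(-366*(-45) + (-151 + 52)*1**2) = 1/(16470 - 99*1) = 1/(16470 - 99) = 1/16371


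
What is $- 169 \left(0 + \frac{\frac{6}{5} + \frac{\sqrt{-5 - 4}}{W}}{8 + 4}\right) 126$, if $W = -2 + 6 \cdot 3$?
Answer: $- \frac{10647}{5} - \frac{10647 i}{32} \approx -2129.4 - 332.72 i$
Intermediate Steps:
$W = 16$ ($W = -2 + 18 = 16$)
$- 169 \left(0 + \frac{\frac{6}{5} + \frac{\sqrt{-5 - 4}}{W}}{8 + 4}\right) 126 = - 169 \left(0 + \frac{\frac{6}{5} + \frac{\sqrt{-5 - 4}}{16}}{8 + 4}\right) 126 = - 169 \left(0 + \frac{6 \cdot \frac{1}{5} + \sqrt{-9} \cdot \frac{1}{16}}{12}\right) 126 = - 169 \left(0 + \frac{\frac{6}{5} + 3 i \frac{1}{16}}{12}\right) 126 = - 169 \left(0 + \frac{\frac{6}{5} + \frac{3 i}{16}}{12}\right) 126 = - 169 \left(0 + \left(\frac{1}{10} + \frac{i}{64}\right)\right) 126 = - 169 \left(\frac{1}{10} + \frac{i}{64}\right) 126 = \left(- \frac{169}{10} - \frac{169 i}{64}\right) 126 = - \frac{10647}{5} - \frac{10647 i}{32}$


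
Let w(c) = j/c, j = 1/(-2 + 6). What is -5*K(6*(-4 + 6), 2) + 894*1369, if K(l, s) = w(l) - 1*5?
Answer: 58747723/48 ≈ 1.2239e+6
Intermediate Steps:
j = 1/4 ≈ 0.25000
w(c) = 1/(4*c)
K(l, s) = -5 + 1/(4*l) (K(l, s) = 1/(4*l) - 1*5 = 1/(4*l) - 5 = -5 + 1/(4*l))
-5*K(6*(-4 + 6), 2) + 894*1369 = -5*(-5 + 1/(4*((6*(-4 + 6))))) + 894*1369 = -5*(-5 + 1/(4*((6*2)))) + 1223886 = -5*(-5 + (1/4)/12) + 1223886 = -5*(-5 + (1/4)*(1/12)) + 1223886 = -5*(-5 + 1/48) + 1223886 = -5*(-239/48) + 1223886 = 1195/48 + 1223886 = 58747723/48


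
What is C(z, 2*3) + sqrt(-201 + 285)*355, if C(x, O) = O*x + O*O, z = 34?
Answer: 240 + 710*sqrt(21) ≈ 3493.6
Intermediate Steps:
C(x, O) = O**2 + O*x (C(x, O) = O*x + O**2 = O**2 + O*x)
C(z, 2*3) + sqrt(-201 + 285)*355 = (2*3)*(2*3 + 34) + sqrt(-201 + 285)*355 = 6*(6 + 34) + sqrt(84)*355 = 6*40 + (2*sqrt(21))*355 = 240 + 710*sqrt(21)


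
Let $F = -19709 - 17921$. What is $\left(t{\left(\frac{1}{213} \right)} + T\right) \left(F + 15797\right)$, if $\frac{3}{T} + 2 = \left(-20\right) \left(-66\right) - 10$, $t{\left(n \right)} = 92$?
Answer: $- \frac{875787129}{436} \approx -2.0087 \cdot 10^{6}$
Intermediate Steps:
$F = -37630$
$T = \frac{1}{436}$ ($T = \frac{3}{-2 - -1310} = \frac{3}{-2 + \left(1320 - 10\right)} = \frac{3}{-2 + 1310} = \frac{3}{1308} = 3 \cdot \frac{1}{1308} = \frac{1}{436} \approx 0.0022936$)
$\left(t{\left(\frac{1}{213} \right)} + T\right) \left(F + 15797\right) = \left(92 + \frac{1}{436}\right) \left(-37630 + 15797\right) = \frac{40113}{436} \left(-21833\right) = - \frac{875787129}{436}$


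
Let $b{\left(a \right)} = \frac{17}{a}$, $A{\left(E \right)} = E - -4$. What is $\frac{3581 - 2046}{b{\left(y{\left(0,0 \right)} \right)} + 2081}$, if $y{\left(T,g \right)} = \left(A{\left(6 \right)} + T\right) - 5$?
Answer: $\frac{7675}{10422} \approx 0.73642$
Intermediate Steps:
$A{\left(E \right)} = 4 + E$ ($A{\left(E \right)} = E + 4 = 4 + E$)
$y{\left(T,g \right)} = 5 + T$ ($y{\left(T,g \right)} = \left(\left(4 + 6\right) + T\right) - 5 = \left(10 + T\right) - 5 = 5 + T$)
$\frac{3581 - 2046}{b{\left(y{\left(0,0 \right)} \right)} + 2081} = \frac{3581 - 2046}{\frac{17}{5 + 0} + 2081} = \frac{1535}{\frac{17}{5} + 2081} = \frac{1535}{\frac{10422}{5}} = 1535 \cdot \frac{5}{10422} = \frac{7675}{10422}$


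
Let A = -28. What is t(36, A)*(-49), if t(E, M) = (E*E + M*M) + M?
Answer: -100548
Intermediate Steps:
t(E, M) = M + E**2 + M**2 (t(E, M) = (E**2 + M**2) + M = M + E**2 + M**2)
t(36, A)*(-49) = (-28 + 36**2 + (-28)**2)*(-49) = (-28 + 1296 + 784)*(-49) = 2052*(-49) = -100548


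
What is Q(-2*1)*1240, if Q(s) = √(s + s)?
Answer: 2480*I ≈ 2480.0*I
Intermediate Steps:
Q(s) = √2*√s (Q(s) = √(2*s) = √2*√s)
Q(-2*1)*1240 = (√2*√(-2*1))*1240 = (√2*√(-2))*1240 = (√2*(I*√2))*1240 = (2*I)*1240 = 2480*I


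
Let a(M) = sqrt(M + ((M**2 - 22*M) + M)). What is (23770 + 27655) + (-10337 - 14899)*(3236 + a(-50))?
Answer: -81612271 - 252360*sqrt(35) ≈ -8.3105e+7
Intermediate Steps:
a(M) = sqrt(M**2 - 20*M) (a(M) = sqrt(M + (M**2 - 21*M)) = sqrt(M**2 - 20*M))
(23770 + 27655) + (-10337 - 14899)*(3236 + a(-50)) = (23770 + 27655) + (-10337 - 14899)*(3236 + sqrt(-50*(-20 - 50))) = 51425 - 25236*(3236 + sqrt(-50*(-70))) = 51425 - 25236*(3236 + sqrt(3500)) = 51425 - 25236*(3236 + 10*sqrt(35)) = 51425 + (-81663696 - 252360*sqrt(35)) = -81612271 - 252360*sqrt(35)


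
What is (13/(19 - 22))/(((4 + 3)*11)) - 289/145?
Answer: -68644/33495 ≈ -2.0494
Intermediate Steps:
(13/(19 - 22))/(((4 + 3)*11)) - 289/145 = (13/(-3))/((7*11)) - 289*1/145 = -1/3*13/77 - 289/145 = -13/3*1/77 - 289/145 = -13/231 - 289/145 = -68644/33495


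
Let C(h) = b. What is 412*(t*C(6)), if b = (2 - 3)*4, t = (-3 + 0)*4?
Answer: 19776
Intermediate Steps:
t = -12 (t = -3*4 = -12)
b = -4 (b = -1*4 = -4)
C(h) = -4
412*(t*C(6)) = 412*(-12*(-4)) = 412*48 = 19776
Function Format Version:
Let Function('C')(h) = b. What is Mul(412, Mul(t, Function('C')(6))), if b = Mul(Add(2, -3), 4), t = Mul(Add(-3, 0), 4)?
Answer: 19776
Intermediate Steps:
t = -12 (t = Mul(-3, 4) = -12)
b = -4 (b = Mul(-1, 4) = -4)
Function('C')(h) = -4
Mul(412, Mul(t, Function('C')(6))) = Mul(412, Mul(-12, -4)) = Mul(412, 48) = 19776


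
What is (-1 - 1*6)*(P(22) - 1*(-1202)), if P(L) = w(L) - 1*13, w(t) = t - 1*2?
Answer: -8463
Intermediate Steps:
w(t) = -2 + t (w(t) = t - 2 = -2 + t)
P(L) = -15 + L (P(L) = (-2 + L) - 1*13 = (-2 + L) - 13 = -15 + L)
(-1 - 1*6)*(P(22) - 1*(-1202)) = (-1 - 1*6)*((-15 + 22) - 1*(-1202)) = (-1 - 6)*(7 + 1202) = -7*1209 = -8463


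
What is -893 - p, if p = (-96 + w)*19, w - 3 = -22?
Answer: 1292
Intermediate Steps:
w = -19 (w = 3 - 22 = -19)
p = -2185 (p = (-96 - 19)*19 = -115*19 = -2185)
-893 - p = -893 - 1*(-2185) = -893 + 2185 = 1292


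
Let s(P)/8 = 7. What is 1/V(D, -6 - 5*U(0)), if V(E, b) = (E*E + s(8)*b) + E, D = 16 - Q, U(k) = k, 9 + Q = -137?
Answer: 1/26070 ≈ 3.8358e-5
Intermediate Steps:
Q = -146 (Q = -9 - 137 = -146)
s(P) = 56 (s(P) = 8*7 = 56)
D = 162 (D = 16 - 1*(-146) = 16 + 146 = 162)
V(E, b) = E + E**2 + 56*b (V(E, b) = (E*E + 56*b) + E = (E**2 + 56*b) + E = E + E**2 + 56*b)
1/V(D, -6 - 5*U(0)) = 1/(162 + 162**2 + 56*(-6 - 5*0)) = 1/(162 + 26244 + 56*(-6 + 0)) = 1/(162 + 26244 + 56*(-6)) = 1/(162 + 26244 - 336) = 1/26070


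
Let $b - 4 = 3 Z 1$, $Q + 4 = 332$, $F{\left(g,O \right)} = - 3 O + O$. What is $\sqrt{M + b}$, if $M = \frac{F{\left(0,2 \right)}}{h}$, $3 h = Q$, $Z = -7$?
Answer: $\frac{i \sqrt{114554}}{82} \approx 4.1275 i$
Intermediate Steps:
$F{\left(g,O \right)} = - 2 O$
$Q = 328$ ($Q = -4 + 332 = 328$)
$h = \frac{328}{3}$ ($h = \frac{1}{3} \cdot 328 = \frac{328}{3} \approx 109.33$)
$b = -17$ ($b = 4 + 3 \left(-7\right) 1 = 4 - 21 = -17$)
$M = - \frac{3}{82}$ ($M = \frac{\left(-2\right) 2}{\frac{328}{3}} = \left(-4\right) \frac{3}{328} = - \frac{3}{82} \approx -0.036585$)
$\sqrt{M + b} = \sqrt{- \frac{3}{82} - 17} = \sqrt{- \frac{1397}{82}} = \frac{i \sqrt{114554}}{82}$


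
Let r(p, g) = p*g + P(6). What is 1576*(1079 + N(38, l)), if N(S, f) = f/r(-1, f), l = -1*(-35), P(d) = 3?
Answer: 6795121/4 ≈ 1.6988e+6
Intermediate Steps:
l = 35
r(p, g) = 3 + g*p (r(p, g) = p*g + 3 = g*p + 3 = 3 + g*p)
N(S, f) = f/(3 - f) (N(S, f) = f/(3 + f*(-1)) = f/(3 - f))
1576*(1079 + N(38, l)) = 1576*(1079 + 35/(3 - 1*35)) = 1576*(1079 + 35/(3 - 35)) = 1576*(1079 + 35/(-32)) = 1576*(1079 + 35*(-1/32)) = 1576*(1079 - 35/32) = 1576*(34493/32) = 6795121/4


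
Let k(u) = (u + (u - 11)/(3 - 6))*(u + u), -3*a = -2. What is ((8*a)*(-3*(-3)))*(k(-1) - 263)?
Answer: -12912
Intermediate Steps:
a = ⅔ (a = -⅓*(-2) = ⅔ ≈ 0.66667)
k(u) = 2*u*(11/3 + 2*u/3) (k(u) = (u + (-11 + u)/(-3))*(2*u) = (u + (-11 + u)*(-⅓))*(2*u) = (u + (11/3 - u/3))*(2*u) = (11/3 + 2*u/3)*(2*u) = 2*u*(11/3 + 2*u/3))
((8*a)*(-3*(-3)))*(k(-1) - 263) = ((8*(⅔))*(-3*(-3)))*((⅔)*(-1)*(11 + 2*(-1)) - 263) = ((16/3)*9)*((⅔)*(-1)*(11 - 2) - 263) = 48*((⅔)*(-1)*9 - 263) = 48*(-6 - 263) = 48*(-269) = -12912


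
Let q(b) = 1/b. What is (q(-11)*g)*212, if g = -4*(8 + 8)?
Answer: 13568/11 ≈ 1233.5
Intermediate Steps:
g = -64 (g = -4*16 = -64)
(q(-11)*g)*212 = (-64/(-11))*212 = -1/11*(-64)*212 = (64/11)*212 = 13568/11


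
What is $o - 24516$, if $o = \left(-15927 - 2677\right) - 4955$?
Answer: $-48075$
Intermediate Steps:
$o = -23559$ ($o = -18604 - 4955 = -23559$)
$o - 24516 = -23559 - 24516 = -48075$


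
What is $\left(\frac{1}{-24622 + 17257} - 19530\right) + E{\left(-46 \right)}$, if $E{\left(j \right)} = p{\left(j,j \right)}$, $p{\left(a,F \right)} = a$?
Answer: $- \frac{144177241}{7365} \approx -19576.0$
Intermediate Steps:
$E{\left(j \right)} = j$
$\left(\frac{1}{-24622 + 17257} - 19530\right) + E{\left(-46 \right)} = \left(\frac{1}{-24622 + 17257} - 19530\right) - 46 = \left(\frac{1}{-7365} - 19530\right) - 46 = \left(- \frac{1}{7365} - 19530\right) - 46 = - \frac{143838451}{7365} - 46 = - \frac{144177241}{7365}$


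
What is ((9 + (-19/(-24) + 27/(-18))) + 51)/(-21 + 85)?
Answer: 1423/1536 ≈ 0.92643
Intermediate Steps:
((9 + (-19/(-24) + 27/(-18))) + 51)/(-21 + 85) = ((9 + (-19*(-1/24) + 27*(-1/18))) + 51)/64 = ((9 + (19/24 - 3/2)) + 51)/64 = ((9 - 17/24) + 51)/64 = (199/24 + 51)/64 = (1/64)*(1423/24) = 1423/1536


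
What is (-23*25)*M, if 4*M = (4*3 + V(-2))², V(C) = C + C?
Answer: -9200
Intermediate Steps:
V(C) = 2*C
M = 16 (M = (4*3 + 2*(-2))²/4 = (12 - 4)²/4 = (¼)*8² = (¼)*64 = 16)
(-23*25)*M = -23*25*16 = -575*16 = -9200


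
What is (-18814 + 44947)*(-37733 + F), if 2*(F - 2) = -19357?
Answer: -2477904927/2 ≈ -1.2390e+9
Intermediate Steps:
F = -19353/2 (F = 2 + (½)*(-19357) = 2 - 19357/2 = -19353/2 ≈ -9676.5)
(-18814 + 44947)*(-37733 + F) = (-18814 + 44947)*(-37733 - 19353/2) = 26133*(-94819/2) = -2477904927/2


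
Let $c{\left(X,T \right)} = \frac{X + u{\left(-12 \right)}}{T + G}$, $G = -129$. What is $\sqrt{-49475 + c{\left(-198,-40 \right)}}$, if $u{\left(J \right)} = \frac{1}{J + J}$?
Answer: $\frac{i \sqrt{1203995082}}{156} \approx 222.43 i$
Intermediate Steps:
$u{\left(J \right)} = \frac{1}{2 J}$
$c{\left(X,T \right)} = \frac{- \frac{1}{24} + X}{-129 + T}$ ($c{\left(X,T \right)} = \frac{X + \frac{1}{2 \left(-12\right)}}{T - 129} = \frac{X + \frac{1}{2} \left(- \frac{1}{12}\right)}{-129 + T} = \frac{X - \frac{1}{24}}{-129 + T} = \frac{- \frac{1}{24} + X}{-129 + T}$)
$\sqrt{-49475 + c{\left(-198,-40 \right)}} = \sqrt{-49475 + \frac{- \frac{1}{24} - 198}{-129 - 40}} = \sqrt{-49475 + \frac{1}{-169} \left(- \frac{4753}{24}\right)} = \sqrt{-49475 - - \frac{4753}{4056}} = \sqrt{-49475 + \frac{4753}{4056}} = \sqrt{- \frac{200665847}{4056}} = \frac{i \sqrt{1203995082}}{156}$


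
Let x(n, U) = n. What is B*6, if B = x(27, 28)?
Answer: 162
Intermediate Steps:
B = 27
B*6 = 27*6 = 162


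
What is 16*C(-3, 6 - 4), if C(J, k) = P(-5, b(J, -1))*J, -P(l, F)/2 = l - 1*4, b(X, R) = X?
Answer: -864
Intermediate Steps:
P(l, F) = 8 - 2*l (P(l, F) = -2*(l - 1*4) = -2*(l - 4) = -2*(-4 + l) = 8 - 2*l)
C(J, k) = 18*J (C(J, k) = (8 - 2*(-5))*J = (8 + 10)*J = 18*J)
16*C(-3, 6 - 4) = 16*(18*(-3)) = 16*(-54) = -864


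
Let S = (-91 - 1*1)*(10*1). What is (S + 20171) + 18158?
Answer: 37409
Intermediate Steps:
S = -920 (S = (-91 - 1)*10 = -92*10 = -920)
(S + 20171) + 18158 = (-920 + 20171) + 18158 = 19251 + 18158 = 37409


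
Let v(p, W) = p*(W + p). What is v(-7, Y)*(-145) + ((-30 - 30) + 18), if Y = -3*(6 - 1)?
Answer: -22372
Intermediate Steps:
Y = -15 (Y = -3*5 = -15)
v(-7, Y)*(-145) + ((-30 - 30) + 18) = -7*(-15 - 7)*(-145) + ((-30 - 30) + 18) = -7*(-22)*(-145) + (-60 + 18) = 154*(-145) - 42 = -22330 - 42 = -22372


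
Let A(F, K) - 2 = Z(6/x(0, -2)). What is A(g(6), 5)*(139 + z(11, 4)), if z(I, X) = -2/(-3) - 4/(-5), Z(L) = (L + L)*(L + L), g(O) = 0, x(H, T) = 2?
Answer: 80066/15 ≈ 5337.7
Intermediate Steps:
Z(L) = 4*L**2 (Z(L) = (2*L)*(2*L) = 4*L**2)
z(I, X) = 22/15 (z(I, X) = -2*(-1/3) - 4*(-1/5) = 2/3 + 4/5 = 22/15)
A(F, K) = 38 (A(F, K) = 2 + 4*(6/2)**2 = 2 + 4*(6*(1/2))**2 = 2 + 4*3**2 = 2 + 4*9 = 2 + 36 = 38)
A(g(6), 5)*(139 + z(11, 4)) = 38*(139 + 22/15) = 38*(2107/15) = 80066/15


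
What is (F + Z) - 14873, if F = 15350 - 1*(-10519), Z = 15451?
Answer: 26447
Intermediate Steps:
F = 25869 (F = 15350 + 10519 = 25869)
(F + Z) - 14873 = (25869 + 15451) - 14873 = 41320 - 14873 = 26447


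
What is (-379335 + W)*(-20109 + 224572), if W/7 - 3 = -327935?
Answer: -546909695717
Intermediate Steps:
W = -2295524 (W = 21 + 7*(-327935) = 21 - 2295545 = -2295524)
(-379335 + W)*(-20109 + 224572) = (-379335 - 2295524)*(-20109 + 224572) = -2674859*204463 = -546909695717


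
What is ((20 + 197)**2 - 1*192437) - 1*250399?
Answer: -395747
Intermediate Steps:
((20 + 197)**2 - 1*192437) - 1*250399 = (217**2 - 192437) - 250399 = (47089 - 192437) - 250399 = -145348 - 250399 = -395747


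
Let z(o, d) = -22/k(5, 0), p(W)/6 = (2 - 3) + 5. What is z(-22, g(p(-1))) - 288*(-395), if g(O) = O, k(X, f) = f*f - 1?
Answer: 113782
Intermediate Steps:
k(X, f) = -1 + f² (k(X, f) = f² - 1 = -1 + f²)
p(W) = 24 (p(W) = 6*((2 - 3) + 5) = 6*(-1 + 5) = 6*4 = 24)
z(o, d) = 22 (z(o, d) = -22/(-1 + 0²) = -22/(-1 + 0) = -22/(-1) = -22*(-1) = 22)
z(-22, g(p(-1))) - 288*(-395) = 22 - 288*(-395) = 22 + 113760 = 113782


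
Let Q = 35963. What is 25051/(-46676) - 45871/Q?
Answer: -3041983909/1678608988 ≈ -1.8122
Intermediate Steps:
25051/(-46676) - 45871/Q = 25051/(-46676) - 45871/35963 = 25051*(-1/46676) - 45871*1/35963 = -25051/46676 - 45871/35963 = -3041983909/1678608988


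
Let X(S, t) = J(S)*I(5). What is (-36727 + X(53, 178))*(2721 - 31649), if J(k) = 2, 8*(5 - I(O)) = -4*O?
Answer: 1062004736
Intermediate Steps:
I(O) = 5 + O/2 (I(O) = 5 - (-1)*O/2 = 5 + O/2)
X(S, t) = 15 (X(S, t) = 2*(5 + (½)*5) = 2*(5 + 5/2) = 2*(15/2) = 15)
(-36727 + X(53, 178))*(2721 - 31649) = (-36727 + 15)*(2721 - 31649) = -36712*(-28928) = 1062004736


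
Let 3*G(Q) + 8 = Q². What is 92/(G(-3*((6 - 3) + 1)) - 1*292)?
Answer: -69/185 ≈ -0.37297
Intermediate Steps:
G(Q) = -8/3 + Q²/3
92/(G(-3*((6 - 3) + 1)) - 1*292) = 92/((-8/3 + (-3*((6 - 3) + 1))²/3) - 1*292) = 92/((-8/3 + (-3*(3 + 1))²/3) - 292) = 92/((-8/3 + (-3*4)²/3) - 292) = 92/((-8/3 + (⅓)*(-12)²) - 292) = 92/((-8/3 + (⅓)*144) - 292) = 92/((-8/3 + 48) - 292) = 92/(136/3 - 292) = 92/(-740/3) = 92*(-3/740) = -69/185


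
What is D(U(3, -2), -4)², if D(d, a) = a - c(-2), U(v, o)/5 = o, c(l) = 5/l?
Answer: 9/4 ≈ 2.2500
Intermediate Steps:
U(v, o) = 5*o
D(d, a) = 5/2 + a (D(d, a) = a - 5/(-2) = a - 5*(-1)/2 = a - 1*(-5/2) = a + 5/2 = 5/2 + a)
D(U(3, -2), -4)² = (5/2 - 4)² = (-3/2)² = 9/4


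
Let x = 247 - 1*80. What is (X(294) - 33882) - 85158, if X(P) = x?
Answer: -118873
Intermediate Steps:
x = 167 (x = 247 - 80 = 167)
X(P) = 167
(X(294) - 33882) - 85158 = (167 - 33882) - 85158 = -33715 - 85158 = -118873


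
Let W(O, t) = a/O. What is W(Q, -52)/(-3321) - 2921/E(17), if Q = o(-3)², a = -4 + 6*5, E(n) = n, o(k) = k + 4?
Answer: -9701083/56457 ≈ -171.83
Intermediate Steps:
o(k) = 4 + k
a = 26 (a = -4 + 30 = 26)
Q = 1 (Q = (4 - 3)² = 1² = 1)
W(O, t) = 26/O
W(Q, -52)/(-3321) - 2921/E(17) = (26/1)/(-3321) - 2921/17 = (26*1)*(-1/3321) - 2921*1/17 = 26*(-1/3321) - 2921/17 = -26/3321 - 2921/17 = -9701083/56457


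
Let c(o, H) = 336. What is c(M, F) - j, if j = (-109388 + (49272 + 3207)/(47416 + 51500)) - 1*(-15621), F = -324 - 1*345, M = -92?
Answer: 3102746623/32972 ≈ 94103.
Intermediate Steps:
F = -669 (F = -324 - 345 = -669)
j = -3091668031/32972 (j = (-109388 + 52479/98916) + 15621 = (-109388 + 52479*(1/98916)) + 15621 = (-109388 + 17493/32972) + 15621 = -3606723643/32972 + 15621 = -3091668031/32972 ≈ -93767.)
c(M, F) - j = 336 - 1*(-3091668031/32972) = 336 + 3091668031/32972 = 3102746623/32972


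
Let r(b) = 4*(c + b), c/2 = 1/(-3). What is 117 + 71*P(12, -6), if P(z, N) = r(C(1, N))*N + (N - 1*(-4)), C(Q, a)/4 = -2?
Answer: 14743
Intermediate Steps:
c = -⅔ (c = 2/(-3) = 2*(-⅓) = -⅔ ≈ -0.66667)
C(Q, a) = -8 (C(Q, a) = 4*(-2) = -8)
r(b) = -8/3 + 4*b (r(b) = 4*(-⅔ + b) = -8/3 + 4*b)
P(z, N) = 4 - 101*N/3 (P(z, N) = (-8/3 + 4*(-8))*N + (N - 1*(-4)) = (-8/3 - 32)*N + (N + 4) = -104*N/3 + (4 + N) = 4 - 101*N/3)
117 + 71*P(12, -6) = 117 + 71*(4 - 101/3*(-6)) = 117 + 71*(4 + 202) = 117 + 71*206 = 117 + 14626 = 14743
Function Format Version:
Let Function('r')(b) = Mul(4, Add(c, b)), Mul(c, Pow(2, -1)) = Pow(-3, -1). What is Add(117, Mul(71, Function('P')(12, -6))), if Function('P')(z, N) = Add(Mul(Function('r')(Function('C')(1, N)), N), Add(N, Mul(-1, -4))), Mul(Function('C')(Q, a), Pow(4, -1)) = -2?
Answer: 14743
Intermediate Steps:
c = Rational(-2, 3) (c = Mul(2, Pow(-3, -1)) = Mul(2, Rational(-1, 3)) = Rational(-2, 3) ≈ -0.66667)
Function('C')(Q, a) = -8 (Function('C')(Q, a) = Mul(4, -2) = -8)
Function('r')(b) = Add(Rational(-8, 3), Mul(4, b)) (Function('r')(b) = Mul(4, Add(Rational(-2, 3), b)) = Add(Rational(-8, 3), Mul(4, b)))
Function('P')(z, N) = Add(4, Mul(Rational(-101, 3), N)) (Function('P')(z, N) = Add(Mul(Add(Rational(-8, 3), Mul(4, -8)), N), Add(N, Mul(-1, -4))) = Add(Mul(Add(Rational(-8, 3), -32), N), Add(N, 4)) = Add(Mul(Rational(-104, 3), N), Add(4, N)) = Add(4, Mul(Rational(-101, 3), N)))
Add(117, Mul(71, Function('P')(12, -6))) = Add(117, Mul(71, Add(4, Mul(Rational(-101, 3), -6)))) = Add(117, Mul(71, Add(4, 202))) = Add(117, Mul(71, 206)) = Add(117, 14626) = 14743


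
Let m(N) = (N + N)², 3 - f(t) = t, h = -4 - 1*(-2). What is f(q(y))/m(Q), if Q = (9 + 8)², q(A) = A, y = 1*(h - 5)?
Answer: 5/167042 ≈ 2.9933e-5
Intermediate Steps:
h = -2 (h = -4 + 2 = -2)
y = -7 (y = 1*(-2 - 5) = 1*(-7) = -7)
f(t) = 3 - t
Q = 289 (Q = 17² = 289)
m(N) = 4*N² (m(N) = (2*N)² = 4*N²)
f(q(y))/m(Q) = (3 - 1*(-7))/((4*289²)) = (3 + 7)/((4*83521)) = 10/334084 = 10*(1/334084) = 5/167042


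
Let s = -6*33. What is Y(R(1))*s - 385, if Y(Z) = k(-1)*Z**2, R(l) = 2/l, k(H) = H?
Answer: 407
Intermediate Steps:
s = -198
Y(Z) = -Z**2
Y(R(1))*s - 385 = -(2/1)**2*(-198) - 385 = -(2*1)**2*(-198) - 385 = -1*2**2*(-198) - 385 = -1*4*(-198) - 385 = -4*(-198) - 385 = 792 - 385 = 407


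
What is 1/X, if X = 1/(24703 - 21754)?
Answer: 2949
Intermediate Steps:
X = 1/2949 ≈ 0.00033910
1/X = 1/(1/2949) = 2949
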